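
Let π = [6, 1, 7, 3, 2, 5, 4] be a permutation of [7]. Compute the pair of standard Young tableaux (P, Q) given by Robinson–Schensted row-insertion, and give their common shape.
P = [1, 2, 4] / [3, 5] / [6, 7];  Q = [1, 3, 6] / [2, 4] / [5, 7];  common shape = (3, 2, 2)

Row-insert the values π_1, π_2, … into P one at a time, bumping the leftmost entry strictly greater than the inserted value down to the next row. The recording tableau Q records, in position (i, j), the step at which that cell was added to P.
  Insert 6 (step 1): P = [6];  Q = [1]
  Insert 1 (step 2): P = [1] / [6];  Q = [1] / [2]
  Insert 7 (step 3): P = [1, 7] / [6];  Q = [1, 3] / [2]
  Insert 3 (step 4): P = [1, 3] / [6, 7];  Q = [1, 3] / [2, 4]
  Insert 2 (step 5): P = [1, 2] / [3, 7] / [6];  Q = [1, 3] / [2, 4] / [5]
  Insert 5 (step 6): P = [1, 2, 5] / [3, 7] / [6];  Q = [1, 3, 6] / [2, 4] / [5]
  Insert 4 (step 7): P = [1, 2, 4] / [3, 5] / [6, 7];  Q = [1, 3, 6] / [2, 4] / [5, 7]
Final shape: (3, 2, 2).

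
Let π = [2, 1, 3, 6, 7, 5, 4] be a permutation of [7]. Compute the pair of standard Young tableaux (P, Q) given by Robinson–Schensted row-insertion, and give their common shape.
P = [1, 3, 4, 7] / [2, 5] / [6];  Q = [1, 3, 4, 5] / [2, 6] / [7];  common shape = (4, 2, 1)

Row-insert the values π_1, π_2, … into P one at a time, bumping the leftmost entry strictly greater than the inserted value down to the next row. The recording tableau Q records, in position (i, j), the step at which that cell was added to P.
  Insert 2 (step 1): P = [2];  Q = [1]
  Insert 1 (step 2): P = [1] / [2];  Q = [1] / [2]
  Insert 3 (step 3): P = [1, 3] / [2];  Q = [1, 3] / [2]
  Insert 6 (step 4): P = [1, 3, 6] / [2];  Q = [1, 3, 4] / [2]
  Insert 7 (step 5): P = [1, 3, 6, 7] / [2];  Q = [1, 3, 4, 5] / [2]
  Insert 5 (step 6): P = [1, 3, 5, 7] / [2, 6];  Q = [1, 3, 4, 5] / [2, 6]
  Insert 4 (step 7): P = [1, 3, 4, 7] / [2, 5] / [6];  Q = [1, 3, 4, 5] / [2, 6] / [7]
Final shape: (4, 2, 1).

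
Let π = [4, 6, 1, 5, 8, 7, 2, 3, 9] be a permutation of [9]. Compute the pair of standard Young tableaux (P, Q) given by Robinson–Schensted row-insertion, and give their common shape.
P = [1, 2, 3, 9] / [4, 5, 7] / [6, 8];  Q = [1, 2, 5, 9] / [3, 4, 6] / [7, 8];  common shape = (4, 3, 2)

Row-insert the values π_1, π_2, … into P one at a time, bumping the leftmost entry strictly greater than the inserted value down to the next row. The recording tableau Q records, in position (i, j), the step at which that cell was added to P.
  Insert 4 (step 1): P = [4];  Q = [1]
  Insert 6 (step 2): P = [4, 6];  Q = [1, 2]
  Insert 1 (step 3): P = [1, 6] / [4];  Q = [1, 2] / [3]
  Insert 5 (step 4): P = [1, 5] / [4, 6];  Q = [1, 2] / [3, 4]
  Insert 8 (step 5): P = [1, 5, 8] / [4, 6];  Q = [1, 2, 5] / [3, 4]
  Insert 7 (step 6): P = [1, 5, 7] / [4, 6, 8];  Q = [1, 2, 5] / [3, 4, 6]
  Insert 2 (step 7): P = [1, 2, 7] / [4, 5, 8] / [6];  Q = [1, 2, 5] / [3, 4, 6] / [7]
  Insert 3 (step 8): P = [1, 2, 3] / [4, 5, 7] / [6, 8];  Q = [1, 2, 5] / [3, 4, 6] / [7, 8]
  Insert 9 (step 9): P = [1, 2, 3, 9] / [4, 5, 7] / [6, 8];  Q = [1, 2, 5, 9] / [3, 4, 6] / [7, 8]
Final shape: (4, 3, 2).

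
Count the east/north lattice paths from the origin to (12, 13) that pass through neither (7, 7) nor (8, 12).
Number of paths = 3087826

Inclusion–exclusion. Total paths: C(25, 12) = 5200300. Through P₁: C(14, 7)·C(11, 5) = 1585584. Through P₂: C(20, 8)·C(5, 4) = 629850. Since P₁ is strictly southwest of P₂, a monotone path through both must visit P₁ then P₂; paths through both = C(14, 7)·C(6, 1)·C(5, 4) = 102960. Avoid both = 5200300 − 1585584 − 629850 + 102960 = 3087826.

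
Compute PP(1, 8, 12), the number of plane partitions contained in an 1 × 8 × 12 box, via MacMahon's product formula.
PP(1, 8, 12) = 125970

Evaluate the triple product over i = 1..1, j = 1..8, k = 1..12. The factors are (2/1) · (3/2) · (4/3) · (5/4) · (6/5) · (7/6) · (8/7) · (9/8) · … (96 factors total). The numerators and denominators telescope so the product is an integer; carrying out the multiplication exactly gives PP(1, 8, 12) = 125970.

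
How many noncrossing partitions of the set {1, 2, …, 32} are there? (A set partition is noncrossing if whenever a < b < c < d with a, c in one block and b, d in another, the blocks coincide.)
C_32 = 55534064877048198

These noncrossing partitions are counted by the Catalan number C_n = (1/(n + 1)) · C(2n, n). For n = 32: C_32 = (1/33) · C(64, 32) = 1832624140942590534/33 = 55534064877048198.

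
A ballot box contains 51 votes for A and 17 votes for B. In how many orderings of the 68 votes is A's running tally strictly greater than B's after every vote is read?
Strict-lead orderings = 2247575790712824

Total orderings of the 68 votes with 51 for A: C(68, 51) = 4495151581425648. By the Bertrand ballot formula (Cycle Lemma / reflection principle), the number of orderings in which A is strictly ahead of B throughout is (p − q)/(p + q) · C(p + q, p) = (51 − 17)/(51 + 17) · 4495151581425648 = 2247575790712824.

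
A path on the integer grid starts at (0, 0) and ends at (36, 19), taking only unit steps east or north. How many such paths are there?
Number of paths = 280576272201225

A monotone lattice path from (0, 0) to (36, 19) consists of 36 east steps and 19 north steps in some order, so it is determined by which 36 of the 55 steps are east. The count is C(55, 36) = 280576272201225.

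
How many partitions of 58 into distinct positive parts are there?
q(58) = 8808

A partition into distinct parts is a strictly decreasing sequence summing to n. The recurrence d(n, m) = d(n, m−1) + d(n−m, m−1) (use part m at most once) with q(n) = d(n, n) gives q(58) = 8808. (Euler's theorem: # distinct-part partitions = # odd-part partitions.)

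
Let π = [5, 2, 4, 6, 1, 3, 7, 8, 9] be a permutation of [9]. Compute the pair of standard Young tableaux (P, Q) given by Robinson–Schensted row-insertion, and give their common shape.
P = [1, 3, 6, 7, 8, 9] / [2, 4] / [5];  Q = [1, 3, 4, 7, 8, 9] / [2, 6] / [5];  common shape = (6, 2, 1)

Row-insert the values π_1, π_2, … into P one at a time, bumping the leftmost entry strictly greater than the inserted value down to the next row. The recording tableau Q records, in position (i, j), the step at which that cell was added to P.
  Insert 5 (step 1): P = [5];  Q = [1]
  Insert 2 (step 2): P = [2] / [5];  Q = [1] / [2]
  Insert 4 (step 3): P = [2, 4] / [5];  Q = [1, 3] / [2]
  Insert 6 (step 4): P = [2, 4, 6] / [5];  Q = [1, 3, 4] / [2]
  Insert 1 (step 5): P = [1, 4, 6] / [2] / [5];  Q = [1, 3, 4] / [2] / [5]
  Insert 3 (step 6): P = [1, 3, 6] / [2, 4] / [5];  Q = [1, 3, 4] / [2, 6] / [5]
  Insert 7 (step 7): P = [1, 3, 6, 7] / [2, 4] / [5];  Q = [1, 3, 4, 7] / [2, 6] / [5]
  Insert 8 (step 8): P = [1, 3, 6, 7, 8] / [2, 4] / [5];  Q = [1, 3, 4, 7, 8] / [2, 6] / [5]
  Insert 9 (step 9): P = [1, 3, 6, 7, 8, 9] / [2, 4] / [5];  Q = [1, 3, 4, 7, 8, 9] / [2, 6] / [5]
Final shape: (6, 2, 1).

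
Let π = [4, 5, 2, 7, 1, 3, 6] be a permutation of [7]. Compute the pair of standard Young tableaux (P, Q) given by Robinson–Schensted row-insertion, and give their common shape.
P = [1, 3, 6] / [2, 5, 7] / [4];  Q = [1, 2, 4] / [3, 6, 7] / [5];  common shape = (3, 3, 1)

Row-insert the values π_1, π_2, … into P one at a time, bumping the leftmost entry strictly greater than the inserted value down to the next row. The recording tableau Q records, in position (i, j), the step at which that cell was added to P.
  Insert 4 (step 1): P = [4];  Q = [1]
  Insert 5 (step 2): P = [4, 5];  Q = [1, 2]
  Insert 2 (step 3): P = [2, 5] / [4];  Q = [1, 2] / [3]
  Insert 7 (step 4): P = [2, 5, 7] / [4];  Q = [1, 2, 4] / [3]
  Insert 1 (step 5): P = [1, 5, 7] / [2] / [4];  Q = [1, 2, 4] / [3] / [5]
  Insert 3 (step 6): P = [1, 3, 7] / [2, 5] / [4];  Q = [1, 2, 4] / [3, 6] / [5]
  Insert 6 (step 7): P = [1, 3, 6] / [2, 5, 7] / [4];  Q = [1, 2, 4] / [3, 6, 7] / [5]
Final shape: (3, 3, 1).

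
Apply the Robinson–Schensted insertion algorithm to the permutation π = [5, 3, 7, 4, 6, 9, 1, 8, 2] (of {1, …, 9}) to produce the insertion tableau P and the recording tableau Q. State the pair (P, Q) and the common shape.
P = [1, 2, 6, 8] / [3, 4, 9] / [5, 7];  Q = [1, 3, 5, 6] / [2, 4, 8] / [7, 9];  common shape = (4, 3, 2)

Row-insert the values π_1, π_2, … into P one at a time, bumping the leftmost entry strictly greater than the inserted value down to the next row. The recording tableau Q records, in position (i, j), the step at which that cell was added to P.
  Insert 5 (step 1): P = [5];  Q = [1]
  Insert 3 (step 2): P = [3] / [5];  Q = [1] / [2]
  Insert 7 (step 3): P = [3, 7] / [5];  Q = [1, 3] / [2]
  Insert 4 (step 4): P = [3, 4] / [5, 7];  Q = [1, 3] / [2, 4]
  Insert 6 (step 5): P = [3, 4, 6] / [5, 7];  Q = [1, 3, 5] / [2, 4]
  Insert 9 (step 6): P = [3, 4, 6, 9] / [5, 7];  Q = [1, 3, 5, 6] / [2, 4]
  Insert 1 (step 7): P = [1, 4, 6, 9] / [3, 7] / [5];  Q = [1, 3, 5, 6] / [2, 4] / [7]
  Insert 8 (step 8): P = [1, 4, 6, 8] / [3, 7, 9] / [5];  Q = [1, 3, 5, 6] / [2, 4, 8] / [7]
  Insert 2 (step 9): P = [1, 2, 6, 8] / [3, 4, 9] / [5, 7];  Q = [1, 3, 5, 6] / [2, 4, 8] / [7, 9]
Final shape: (4, 3, 2).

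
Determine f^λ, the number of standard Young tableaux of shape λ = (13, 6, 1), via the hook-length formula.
# SYT of shape (13, 6, 1) = 248064

Hook-length formula: f^λ = n! / Π hook(c), product over all cells c of the Young diagram. For λ = (13, 6, 1), n = 20 boxes. Hook lengths by row (left-to-right, top-to-bottom): [15, 13, 12, 11, 10, 9, 7, 6, 5, 4, 3, 2, 1]; [7, 5, 4, 3, 2, 1]; [1]. Product of hooks = 9807557760000. So f^λ = 20! / 9807557760000 = 2432902008176640000 / 9807557760000 = 248064.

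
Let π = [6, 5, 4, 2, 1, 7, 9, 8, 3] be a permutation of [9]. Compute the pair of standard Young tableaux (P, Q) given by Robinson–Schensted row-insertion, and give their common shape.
P = [1, 3, 8] / [2, 7] / [4, 9] / [5] / [6];  Q = [1, 6, 7] / [2, 8] / [3, 9] / [4] / [5];  common shape = (3, 2, 2, 1, 1)

Row-insert the values π_1, π_2, … into P one at a time, bumping the leftmost entry strictly greater than the inserted value down to the next row. The recording tableau Q records, in position (i, j), the step at which that cell was added to P.
  Insert 6 (step 1): P = [6];  Q = [1]
  Insert 5 (step 2): P = [5] / [6];  Q = [1] / [2]
  Insert 4 (step 3): P = [4] / [5] / [6];  Q = [1] / [2] / [3]
  Insert 2 (step 4): P = [2] / [4] / [5] / [6];  Q = [1] / [2] / [3] / [4]
  Insert 1 (step 5): P = [1] / [2] / [4] / [5] / [6];  Q = [1] / [2] / [3] / [4] / [5]
  Insert 7 (step 6): P = [1, 7] / [2] / [4] / [5] / [6];  Q = [1, 6] / [2] / [3] / [4] / [5]
  Insert 9 (step 7): P = [1, 7, 9] / [2] / [4] / [5] / [6];  Q = [1, 6, 7] / [2] / [3] / [4] / [5]
  Insert 8 (step 8): P = [1, 7, 8] / [2, 9] / [4] / [5] / [6];  Q = [1, 6, 7] / [2, 8] / [3] / [4] / [5]
  Insert 3 (step 9): P = [1, 3, 8] / [2, 7] / [4, 9] / [5] / [6];  Q = [1, 6, 7] / [2, 8] / [3, 9] / [4] / [5]
Final shape: (3, 2, 2, 1, 1).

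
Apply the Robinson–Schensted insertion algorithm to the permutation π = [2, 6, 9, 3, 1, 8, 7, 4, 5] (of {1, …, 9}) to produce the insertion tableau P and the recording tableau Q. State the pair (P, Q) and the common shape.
P = [1, 3, 4, 5] / [2, 7] / [6, 8] / [9];  Q = [1, 2, 3, 9] / [4, 6] / [5, 7] / [8];  common shape = (4, 2, 2, 1)

Row-insert the values π_1, π_2, … into P one at a time, bumping the leftmost entry strictly greater than the inserted value down to the next row. The recording tableau Q records, in position (i, j), the step at which that cell was added to P.
  Insert 2 (step 1): P = [2];  Q = [1]
  Insert 6 (step 2): P = [2, 6];  Q = [1, 2]
  Insert 9 (step 3): P = [2, 6, 9];  Q = [1, 2, 3]
  Insert 3 (step 4): P = [2, 3, 9] / [6];  Q = [1, 2, 3] / [4]
  Insert 1 (step 5): P = [1, 3, 9] / [2] / [6];  Q = [1, 2, 3] / [4] / [5]
  Insert 8 (step 6): P = [1, 3, 8] / [2, 9] / [6];  Q = [1, 2, 3] / [4, 6] / [5]
  Insert 7 (step 7): P = [1, 3, 7] / [2, 8] / [6, 9];  Q = [1, 2, 3] / [4, 6] / [5, 7]
  Insert 4 (step 8): P = [1, 3, 4] / [2, 7] / [6, 8] / [9];  Q = [1, 2, 3] / [4, 6] / [5, 7] / [8]
  Insert 5 (step 9): P = [1, 3, 4, 5] / [2, 7] / [6, 8] / [9];  Q = [1, 2, 3, 9] / [4, 6] / [5, 7] / [8]
Final shape: (4, 2, 2, 1).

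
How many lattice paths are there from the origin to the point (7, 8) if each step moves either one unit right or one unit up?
Number of paths = 6435

A monotone lattice path from (0, 0) to (7, 8) consists of 7 east steps and 8 north steps in some order, so it is determined by which 7 of the 15 steps are east. The count is C(15, 7) = 6435.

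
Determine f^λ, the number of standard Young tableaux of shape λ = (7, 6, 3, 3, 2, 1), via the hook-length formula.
# SYT of shape (7, 6, 3, 3, 2, 1) = 3136879746

Hook-length formula: f^λ = n! / Π hook(c), product over all cells c of the Young diagram. For λ = (7, 6, 3, 3, 2, 1), n = 22 boxes. Hook lengths by row (left-to-right, top-to-bottom): [12, 10, 8, 5, 4, 3, 1]; [10, 8, 6, 3, 2, 1]; [6, 4, 2]; [5, 3, 1]; [3, 1]; [1]. Product of hooks = 358318080000. So f^λ = 22! / 358318080000 = 1124000727777607680000 / 358318080000 = 3136879746.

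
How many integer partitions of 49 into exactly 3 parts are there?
p(49, 3 parts) = 200

Partitions of n into exactly k parts are in bijection with partitions of n − k into at most k parts (subtract 1 from each part). So p(49, exactly 3) = p(46, parts ≤ 3). Computing via the recurrence p(m, j) = p(m, j−1) + p(m−j, j) gives 200.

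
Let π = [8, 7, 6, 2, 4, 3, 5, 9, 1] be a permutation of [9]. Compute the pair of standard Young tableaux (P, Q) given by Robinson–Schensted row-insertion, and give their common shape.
P = [1, 3, 5, 9] / [2] / [4] / [6] / [7] / [8];  Q = [1, 5, 7, 8] / [2] / [3] / [4] / [6] / [9];  common shape = (4, 1, 1, 1, 1, 1)

Row-insert the values π_1, π_2, … into P one at a time, bumping the leftmost entry strictly greater than the inserted value down to the next row. The recording tableau Q records, in position (i, j), the step at which that cell was added to P.
  Insert 8 (step 1): P = [8];  Q = [1]
  Insert 7 (step 2): P = [7] / [8];  Q = [1] / [2]
  Insert 6 (step 3): P = [6] / [7] / [8];  Q = [1] / [2] / [3]
  Insert 2 (step 4): P = [2] / [6] / [7] / [8];  Q = [1] / [2] / [3] / [4]
  Insert 4 (step 5): P = [2, 4] / [6] / [7] / [8];  Q = [1, 5] / [2] / [3] / [4]
  Insert 3 (step 6): P = [2, 3] / [4] / [6] / [7] / [8];  Q = [1, 5] / [2] / [3] / [4] / [6]
  Insert 5 (step 7): P = [2, 3, 5] / [4] / [6] / [7] / [8];  Q = [1, 5, 7] / [2] / [3] / [4] / [6]
  Insert 9 (step 8): P = [2, 3, 5, 9] / [4] / [6] / [7] / [8];  Q = [1, 5, 7, 8] / [2] / [3] / [4] / [6]
  Insert 1 (step 9): P = [1, 3, 5, 9] / [2] / [4] / [6] / [7] / [8];  Q = [1, 5, 7, 8] / [2] / [3] / [4] / [6] / [9]
Final shape: (4, 1, 1, 1, 1, 1).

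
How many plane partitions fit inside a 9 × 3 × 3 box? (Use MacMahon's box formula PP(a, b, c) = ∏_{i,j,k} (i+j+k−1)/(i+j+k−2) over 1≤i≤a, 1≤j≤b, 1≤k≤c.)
PP(9, 3, 3) = 572572

Evaluate the triple product over i = 1..9, j = 1..3, k = 1..3. The factors are (2/1) · (3/2) · (4/3) · (3/2) · (4/3) · (5/4) · (4/3) · (5/4) · … (81 factors total). The numerators and denominators telescope so the product is an integer; carrying out the multiplication exactly gives PP(9, 3, 3) = 572572.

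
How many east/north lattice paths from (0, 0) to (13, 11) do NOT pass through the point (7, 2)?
Number of paths = 2315964

Total paths from (0, 0) to (13, 11): C(24, 13) = 2496144. Paths through (7, 2): (paths (0, 0) → (7, 2)) × (paths (7, 2) → (13, 11)) = C(9, 7) · C(15, 6) = 36 · 5005 = 180180. Avoidance count = 2496144 − 180180 = 2315964.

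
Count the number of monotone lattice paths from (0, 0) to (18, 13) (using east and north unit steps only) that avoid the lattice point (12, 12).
Number of paths = 187323983

Total paths from (0, 0) to (18, 13): C(31, 18) = 206253075. Paths through (12, 12): (paths (0, 0) → (12, 12)) × (paths (12, 12) → (18, 13)) = C(24, 12) · C(7, 6) = 2704156 · 7 = 18929092. Avoidance count = 206253075 − 18929092 = 187323983.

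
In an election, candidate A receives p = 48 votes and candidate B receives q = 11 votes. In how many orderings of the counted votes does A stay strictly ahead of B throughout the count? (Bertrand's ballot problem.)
Strict-lead orderings = 175512804285

Total orderings of the 59 votes with 48 for A: C(59, 48) = 279871768995. By the Bertrand ballot formula (Cycle Lemma / reflection principle), the number of orderings in which A is strictly ahead of B throughout is (p − q)/(p + q) · C(p + q, p) = (48 − 11)/(48 + 11) · 279871768995 = 175512804285.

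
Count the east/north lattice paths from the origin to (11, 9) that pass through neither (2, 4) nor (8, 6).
Number of paths = 86270

Inclusion–exclusion. Total paths: C(20, 11) = 167960. Through P₁: C(6, 2)·C(14, 9) = 30030. Through P₂: C(14, 8)·C(6, 3) = 60060. Since P₁ is strictly southwest of P₂, a monotone path through both must visit P₁ then P₂; paths through both = C(6, 2)·C(8, 6)·C(6, 3) = 8400. Avoid both = 167960 − 30030 − 60060 + 8400 = 86270.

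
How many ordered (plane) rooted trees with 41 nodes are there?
C_40 = 2622127042276492108820

These ordered rooted trees are counted by the Catalan number C_n = (1/(n + 1)) · C(2n, n). For n = 40: C_40 = (1/41) · C(80, 40) = 107507208733336176461620/41 = 2622127042276492108820.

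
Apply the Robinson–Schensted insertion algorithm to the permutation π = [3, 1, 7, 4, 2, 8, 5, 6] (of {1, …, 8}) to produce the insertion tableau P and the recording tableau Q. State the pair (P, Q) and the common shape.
P = [1, 2, 5, 6] / [3, 4, 8] / [7];  Q = [1, 3, 6, 8] / [2, 4, 7] / [5];  common shape = (4, 3, 1)

Row-insert the values π_1, π_2, … into P one at a time, bumping the leftmost entry strictly greater than the inserted value down to the next row. The recording tableau Q records, in position (i, j), the step at which that cell was added to P.
  Insert 3 (step 1): P = [3];  Q = [1]
  Insert 1 (step 2): P = [1] / [3];  Q = [1] / [2]
  Insert 7 (step 3): P = [1, 7] / [3];  Q = [1, 3] / [2]
  Insert 4 (step 4): P = [1, 4] / [3, 7];  Q = [1, 3] / [2, 4]
  Insert 2 (step 5): P = [1, 2] / [3, 4] / [7];  Q = [1, 3] / [2, 4] / [5]
  Insert 8 (step 6): P = [1, 2, 8] / [3, 4] / [7];  Q = [1, 3, 6] / [2, 4] / [5]
  Insert 5 (step 7): P = [1, 2, 5] / [3, 4, 8] / [7];  Q = [1, 3, 6] / [2, 4, 7] / [5]
  Insert 6 (step 8): P = [1, 2, 5, 6] / [3, 4, 8] / [7];  Q = [1, 3, 6, 8] / [2, 4, 7] / [5]
Final shape: (4, 3, 1).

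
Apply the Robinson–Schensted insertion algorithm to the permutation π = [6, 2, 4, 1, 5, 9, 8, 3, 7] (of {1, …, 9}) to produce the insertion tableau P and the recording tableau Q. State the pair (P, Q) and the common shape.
P = [1, 3, 5, 7] / [2, 4, 8] / [6, 9];  Q = [1, 3, 5, 6] / [2, 7, 9] / [4, 8];  common shape = (4, 3, 2)

Row-insert the values π_1, π_2, … into P one at a time, bumping the leftmost entry strictly greater than the inserted value down to the next row. The recording tableau Q records, in position (i, j), the step at which that cell was added to P.
  Insert 6 (step 1): P = [6];  Q = [1]
  Insert 2 (step 2): P = [2] / [6];  Q = [1] / [2]
  Insert 4 (step 3): P = [2, 4] / [6];  Q = [1, 3] / [2]
  Insert 1 (step 4): P = [1, 4] / [2] / [6];  Q = [1, 3] / [2] / [4]
  Insert 5 (step 5): P = [1, 4, 5] / [2] / [6];  Q = [1, 3, 5] / [2] / [4]
  Insert 9 (step 6): P = [1, 4, 5, 9] / [2] / [6];  Q = [1, 3, 5, 6] / [2] / [4]
  Insert 8 (step 7): P = [1, 4, 5, 8] / [2, 9] / [6];  Q = [1, 3, 5, 6] / [2, 7] / [4]
  Insert 3 (step 8): P = [1, 3, 5, 8] / [2, 4] / [6, 9];  Q = [1, 3, 5, 6] / [2, 7] / [4, 8]
  Insert 7 (step 9): P = [1, 3, 5, 7] / [2, 4, 8] / [6, 9];  Q = [1, 3, 5, 6] / [2, 7, 9] / [4, 8]
Final shape: (4, 3, 2).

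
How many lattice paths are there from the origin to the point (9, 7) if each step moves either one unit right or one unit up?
Number of paths = 11440

A monotone lattice path from (0, 0) to (9, 7) consists of 9 east steps and 7 north steps in some order, so it is determined by which 9 of the 16 steps are east. The count is C(16, 9) = 11440.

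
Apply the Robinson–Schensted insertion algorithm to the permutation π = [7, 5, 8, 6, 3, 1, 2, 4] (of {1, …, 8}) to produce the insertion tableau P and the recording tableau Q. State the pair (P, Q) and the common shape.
P = [1, 2, 4] / [3, 6] / [5, 8] / [7];  Q = [1, 3, 8] / [2, 4] / [5, 7] / [6];  common shape = (3, 2, 2, 1)

Row-insert the values π_1, π_2, … into P one at a time, bumping the leftmost entry strictly greater than the inserted value down to the next row. The recording tableau Q records, in position (i, j), the step at which that cell was added to P.
  Insert 7 (step 1): P = [7];  Q = [1]
  Insert 5 (step 2): P = [5] / [7];  Q = [1] / [2]
  Insert 8 (step 3): P = [5, 8] / [7];  Q = [1, 3] / [2]
  Insert 6 (step 4): P = [5, 6] / [7, 8];  Q = [1, 3] / [2, 4]
  Insert 3 (step 5): P = [3, 6] / [5, 8] / [7];  Q = [1, 3] / [2, 4] / [5]
  Insert 1 (step 6): P = [1, 6] / [3, 8] / [5] / [7];  Q = [1, 3] / [2, 4] / [5] / [6]
  Insert 2 (step 7): P = [1, 2] / [3, 6] / [5, 8] / [7];  Q = [1, 3] / [2, 4] / [5, 7] / [6]
  Insert 4 (step 8): P = [1, 2, 4] / [3, 6] / [5, 8] / [7];  Q = [1, 3, 8] / [2, 4] / [5, 7] / [6]
Final shape: (3, 2, 2, 1).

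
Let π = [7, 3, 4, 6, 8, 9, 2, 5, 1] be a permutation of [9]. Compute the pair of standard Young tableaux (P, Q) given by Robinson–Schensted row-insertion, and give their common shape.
P = [1, 4, 5, 8, 9] / [2, 6] / [3] / [7];  Q = [1, 3, 4, 5, 6] / [2, 8] / [7] / [9];  common shape = (5, 2, 1, 1)

Row-insert the values π_1, π_2, … into P one at a time, bumping the leftmost entry strictly greater than the inserted value down to the next row. The recording tableau Q records, in position (i, j), the step at which that cell was added to P.
  Insert 7 (step 1): P = [7];  Q = [1]
  Insert 3 (step 2): P = [3] / [7];  Q = [1] / [2]
  Insert 4 (step 3): P = [3, 4] / [7];  Q = [1, 3] / [2]
  Insert 6 (step 4): P = [3, 4, 6] / [7];  Q = [1, 3, 4] / [2]
  Insert 8 (step 5): P = [3, 4, 6, 8] / [7];  Q = [1, 3, 4, 5] / [2]
  Insert 9 (step 6): P = [3, 4, 6, 8, 9] / [7];  Q = [1, 3, 4, 5, 6] / [2]
  Insert 2 (step 7): P = [2, 4, 6, 8, 9] / [3] / [7];  Q = [1, 3, 4, 5, 6] / [2] / [7]
  Insert 5 (step 8): P = [2, 4, 5, 8, 9] / [3, 6] / [7];  Q = [1, 3, 4, 5, 6] / [2, 8] / [7]
  Insert 1 (step 9): P = [1, 4, 5, 8, 9] / [2, 6] / [3] / [7];  Q = [1, 3, 4, 5, 6] / [2, 8] / [7] / [9]
Final shape: (5, 2, 1, 1).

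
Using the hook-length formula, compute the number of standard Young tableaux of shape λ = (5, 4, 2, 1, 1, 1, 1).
# SYT of shape (5, 4, 2, 1, 1, 1, 1) = 159250

Hook-length formula: f^λ = n! / Π hook(c), product over all cells c of the Young diagram. For λ = (5, 4, 2, 1, 1, 1, 1), n = 15 boxes. Hook lengths by row (left-to-right, top-to-bottom): [11, 6, 4, 3, 1]; [9, 4, 2, 1]; [6, 1]; [4]; [3]; [2]; [1]. Product of hooks = 8211456. So f^λ = 15! / 8211456 = 1307674368000 / 8211456 = 159250.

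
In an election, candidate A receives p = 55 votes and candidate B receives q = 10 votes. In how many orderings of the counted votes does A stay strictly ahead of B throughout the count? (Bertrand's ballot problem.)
Strict-lead orderings = 123932630304

Total orderings of the 65 votes with 55 for A: C(65, 55) = 179013799328. By the Bertrand ballot formula (Cycle Lemma / reflection principle), the number of orderings in which A is strictly ahead of B throughout is (p − q)/(p + q) · C(p + q, p) = (55 − 10)/(55 + 10) · 179013799328 = 123932630304.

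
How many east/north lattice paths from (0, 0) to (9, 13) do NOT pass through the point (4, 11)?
Number of paths = 468755

Total paths from (0, 0) to (9, 13): C(22, 9) = 497420. Paths through (4, 11): (paths (0, 0) → (4, 11)) × (paths (4, 11) → (9, 13)) = C(15, 4) · C(7, 5) = 1365 · 21 = 28665. Avoidance count = 497420 − 28665 = 468755.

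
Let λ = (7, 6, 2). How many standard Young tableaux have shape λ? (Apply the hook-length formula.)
# SYT of shape (7, 6, 2) = 25025

Hook-length formula: f^λ = n! / Π hook(c), product over all cells c of the Young diagram. For λ = (7, 6, 2), n = 15 boxes. Hook lengths by row (left-to-right, top-to-bottom): [9, 8, 6, 5, 4, 3, 1]; [7, 6, 4, 3, 2, 1]; [2, 1]. Product of hooks = 52254720. So f^λ = 15! / 52254720 = 1307674368000 / 52254720 = 25025.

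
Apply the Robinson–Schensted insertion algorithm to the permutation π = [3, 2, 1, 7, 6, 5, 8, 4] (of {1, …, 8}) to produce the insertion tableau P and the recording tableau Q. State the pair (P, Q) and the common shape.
P = [1, 4, 8] / [2, 5] / [3, 6] / [7];  Q = [1, 4, 7] / [2, 5] / [3, 6] / [8];  common shape = (3, 2, 2, 1)

Row-insert the values π_1, π_2, … into P one at a time, bumping the leftmost entry strictly greater than the inserted value down to the next row. The recording tableau Q records, in position (i, j), the step at which that cell was added to P.
  Insert 3 (step 1): P = [3];  Q = [1]
  Insert 2 (step 2): P = [2] / [3];  Q = [1] / [2]
  Insert 1 (step 3): P = [1] / [2] / [3];  Q = [1] / [2] / [3]
  Insert 7 (step 4): P = [1, 7] / [2] / [3];  Q = [1, 4] / [2] / [3]
  Insert 6 (step 5): P = [1, 6] / [2, 7] / [3];  Q = [1, 4] / [2, 5] / [3]
  Insert 5 (step 6): P = [1, 5] / [2, 6] / [3, 7];  Q = [1, 4] / [2, 5] / [3, 6]
  Insert 8 (step 7): P = [1, 5, 8] / [2, 6] / [3, 7];  Q = [1, 4, 7] / [2, 5] / [3, 6]
  Insert 4 (step 8): P = [1, 4, 8] / [2, 5] / [3, 6] / [7];  Q = [1, 4, 7] / [2, 5] / [3, 6] / [8]
Final shape: (3, 2, 2, 1).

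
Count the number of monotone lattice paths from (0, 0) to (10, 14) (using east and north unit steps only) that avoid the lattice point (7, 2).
Number of paths = 1944876

Total paths from (0, 0) to (10, 14): C(24, 10) = 1961256. Paths through (7, 2): (paths (0, 0) → (7, 2)) × (paths (7, 2) → (10, 14)) = C(9, 7) · C(15, 3) = 36 · 455 = 16380. Avoidance count = 1961256 − 16380 = 1944876.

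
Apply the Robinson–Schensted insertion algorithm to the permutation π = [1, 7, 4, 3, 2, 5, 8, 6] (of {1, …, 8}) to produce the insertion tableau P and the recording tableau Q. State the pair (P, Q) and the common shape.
P = [1, 2, 5, 6] / [3, 8] / [4] / [7];  Q = [1, 2, 6, 7] / [3, 8] / [4] / [5];  common shape = (4, 2, 1, 1)

Row-insert the values π_1, π_2, … into P one at a time, bumping the leftmost entry strictly greater than the inserted value down to the next row. The recording tableau Q records, in position (i, j), the step at which that cell was added to P.
  Insert 1 (step 1): P = [1];  Q = [1]
  Insert 7 (step 2): P = [1, 7];  Q = [1, 2]
  Insert 4 (step 3): P = [1, 4] / [7];  Q = [1, 2] / [3]
  Insert 3 (step 4): P = [1, 3] / [4] / [7];  Q = [1, 2] / [3] / [4]
  Insert 2 (step 5): P = [1, 2] / [3] / [4] / [7];  Q = [1, 2] / [3] / [4] / [5]
  Insert 5 (step 6): P = [1, 2, 5] / [3] / [4] / [7];  Q = [1, 2, 6] / [3] / [4] / [5]
  Insert 8 (step 7): P = [1, 2, 5, 8] / [3] / [4] / [7];  Q = [1, 2, 6, 7] / [3] / [4] / [5]
  Insert 6 (step 8): P = [1, 2, 5, 6] / [3, 8] / [4] / [7];  Q = [1, 2, 6, 7] / [3, 8] / [4] / [5]
Final shape: (4, 2, 1, 1).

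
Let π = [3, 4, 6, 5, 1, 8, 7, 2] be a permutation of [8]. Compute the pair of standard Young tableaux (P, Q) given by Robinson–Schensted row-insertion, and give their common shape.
P = [1, 2, 5, 7] / [3, 4] / [6, 8];  Q = [1, 2, 3, 6] / [4, 7] / [5, 8];  common shape = (4, 2, 2)

Row-insert the values π_1, π_2, … into P one at a time, bumping the leftmost entry strictly greater than the inserted value down to the next row. The recording tableau Q records, in position (i, j), the step at which that cell was added to P.
  Insert 3 (step 1): P = [3];  Q = [1]
  Insert 4 (step 2): P = [3, 4];  Q = [1, 2]
  Insert 6 (step 3): P = [3, 4, 6];  Q = [1, 2, 3]
  Insert 5 (step 4): P = [3, 4, 5] / [6];  Q = [1, 2, 3] / [4]
  Insert 1 (step 5): P = [1, 4, 5] / [3] / [6];  Q = [1, 2, 3] / [4] / [5]
  Insert 8 (step 6): P = [1, 4, 5, 8] / [3] / [6];  Q = [1, 2, 3, 6] / [4] / [5]
  Insert 7 (step 7): P = [1, 4, 5, 7] / [3, 8] / [6];  Q = [1, 2, 3, 6] / [4, 7] / [5]
  Insert 2 (step 8): P = [1, 2, 5, 7] / [3, 4] / [6, 8];  Q = [1, 2, 3, 6] / [4, 7] / [5, 8]
Final shape: (4, 2, 2).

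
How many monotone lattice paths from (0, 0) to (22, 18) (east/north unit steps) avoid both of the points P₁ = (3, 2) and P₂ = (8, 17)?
Number of paths = 72767074275

Inclusion–exclusion. Total paths: C(40, 22) = 113380261800. Through P₁: C(5, 3)·C(35, 19) = 40599289500. Through P₂: C(25, 8)·C(15, 14) = 16223625. Since P₁ is strictly southwest of P₂, a monotone path through both must visit P₁ then P₂; paths through both = C(5, 3)·C(20, 5)·C(15, 14) = 2325600. Avoid both = 113380261800 − 40599289500 − 16223625 + 2325600 = 72767074275.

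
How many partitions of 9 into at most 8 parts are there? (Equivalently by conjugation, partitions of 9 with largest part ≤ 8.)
p(9, parts ≤ 8) = 29

Partitions of 9 with all parts ≤ 8: 8+1, 7+2, 7+1+1, 6+3, 6+2+1, 6+1+1+1, 5+4, 5+3+1, 5+2+2, 5+2+1+1, 5+1+1+1+1, 4+4+1, 4+3+2, 4+3+1+1, 4+2+2+1, 4+2+1+1+1, 4+1+1+1+1+1, 3+3+3, 3+3+2+1, 3+3+1+1+1, 3+2+2+2, 3+2+2+1+1, 3+2+1+1+1+1, 3+1+1+1+1+1+1, 2+2+2+2+1, 2+2+2+1+1+1, 2+2+1+1+1+1+1, 2+1+1+1+1+1+1+1, 1+1+1+1+1+1+1+1+1. Count = 29.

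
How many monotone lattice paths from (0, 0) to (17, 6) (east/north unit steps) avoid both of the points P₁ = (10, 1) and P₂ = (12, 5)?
Number of paths = 56097

Inclusion–exclusion. Total paths: C(23, 17) = 100947. Through P₁: C(11, 10)·C(12, 7) = 8712. Through P₂: C(17, 12)·C(6, 5) = 37128. Since P₁ is strictly southwest of P₂, a monotone path through both must visit P₁ then P₂; paths through both = C(11, 10)·C(6, 2)·C(6, 5) = 990. Avoid both = 100947 − 8712 − 37128 + 990 = 56097.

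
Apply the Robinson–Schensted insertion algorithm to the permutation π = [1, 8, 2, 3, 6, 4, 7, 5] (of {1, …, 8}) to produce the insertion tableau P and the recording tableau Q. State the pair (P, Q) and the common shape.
P = [1, 2, 3, 4, 5] / [6, 7] / [8];  Q = [1, 2, 4, 5, 7] / [3, 8] / [6];  common shape = (5, 2, 1)

Row-insert the values π_1, π_2, … into P one at a time, bumping the leftmost entry strictly greater than the inserted value down to the next row. The recording tableau Q records, in position (i, j), the step at which that cell was added to P.
  Insert 1 (step 1): P = [1];  Q = [1]
  Insert 8 (step 2): P = [1, 8];  Q = [1, 2]
  Insert 2 (step 3): P = [1, 2] / [8];  Q = [1, 2] / [3]
  Insert 3 (step 4): P = [1, 2, 3] / [8];  Q = [1, 2, 4] / [3]
  Insert 6 (step 5): P = [1, 2, 3, 6] / [8];  Q = [1, 2, 4, 5] / [3]
  Insert 4 (step 6): P = [1, 2, 3, 4] / [6] / [8];  Q = [1, 2, 4, 5] / [3] / [6]
  Insert 7 (step 7): P = [1, 2, 3, 4, 7] / [6] / [8];  Q = [1, 2, 4, 5, 7] / [3] / [6]
  Insert 5 (step 8): P = [1, 2, 3, 4, 5] / [6, 7] / [8];  Q = [1, 2, 4, 5, 7] / [3, 8] / [6]
Final shape: (5, 2, 1).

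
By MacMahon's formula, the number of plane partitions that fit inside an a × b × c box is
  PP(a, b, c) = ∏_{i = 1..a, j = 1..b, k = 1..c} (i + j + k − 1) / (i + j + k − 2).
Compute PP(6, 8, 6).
PP(6, 8, 6) = 469699956117392

Evaluate the triple product over i = 1..6, j = 1..8, k = 1..6. The factors are (2/1) · (3/2) · (4/3) · (5/4) · (6/5) · (7/6) · (3/2) · (4/3) · … (288 factors total). The numerators and denominators telescope so the product is an integer; carrying out the multiplication exactly gives PP(6, 8, 6) = 469699956117392.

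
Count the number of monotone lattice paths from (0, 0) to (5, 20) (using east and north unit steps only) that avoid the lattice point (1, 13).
Number of paths = 48510

Total paths from (0, 0) to (5, 20): C(25, 5) = 53130. Paths through (1, 13): (paths (0, 0) → (1, 13)) × (paths (1, 13) → (5, 20)) = C(14, 1) · C(11, 4) = 14 · 330 = 4620. Avoidance count = 53130 − 4620 = 48510.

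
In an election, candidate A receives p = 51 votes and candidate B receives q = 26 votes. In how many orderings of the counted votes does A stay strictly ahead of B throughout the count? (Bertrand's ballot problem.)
Strict-lead orderings = 75353121846291778200

Total orderings of the 77 votes with 51 for A: C(77, 51) = 232087615286578676856. By the Bertrand ballot formula (Cycle Lemma / reflection principle), the number of orderings in which A is strictly ahead of B throughout is (p − q)/(p + q) · C(p + q, p) = (51 − 26)/(51 + 26) · 232087615286578676856 = 75353121846291778200.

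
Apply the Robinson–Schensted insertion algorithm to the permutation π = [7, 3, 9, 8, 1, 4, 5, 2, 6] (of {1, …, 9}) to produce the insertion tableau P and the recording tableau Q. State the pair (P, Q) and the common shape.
P = [1, 2, 5, 6] / [3, 4] / [7, 8] / [9];  Q = [1, 3, 7, 9] / [2, 4] / [5, 6] / [8];  common shape = (4, 2, 2, 1)

Row-insert the values π_1, π_2, … into P one at a time, bumping the leftmost entry strictly greater than the inserted value down to the next row. The recording tableau Q records, in position (i, j), the step at which that cell was added to P.
  Insert 7 (step 1): P = [7];  Q = [1]
  Insert 3 (step 2): P = [3] / [7];  Q = [1] / [2]
  Insert 9 (step 3): P = [3, 9] / [7];  Q = [1, 3] / [2]
  Insert 8 (step 4): P = [3, 8] / [7, 9];  Q = [1, 3] / [2, 4]
  Insert 1 (step 5): P = [1, 8] / [3, 9] / [7];  Q = [1, 3] / [2, 4] / [5]
  Insert 4 (step 6): P = [1, 4] / [3, 8] / [7, 9];  Q = [1, 3] / [2, 4] / [5, 6]
  Insert 5 (step 7): P = [1, 4, 5] / [3, 8] / [7, 9];  Q = [1, 3, 7] / [2, 4] / [5, 6]
  Insert 2 (step 8): P = [1, 2, 5] / [3, 4] / [7, 8] / [9];  Q = [1, 3, 7] / [2, 4] / [5, 6] / [8]
  Insert 6 (step 9): P = [1, 2, 5, 6] / [3, 4] / [7, 8] / [9];  Q = [1, 3, 7, 9] / [2, 4] / [5, 6] / [8]
Final shape: (4, 2, 2, 1).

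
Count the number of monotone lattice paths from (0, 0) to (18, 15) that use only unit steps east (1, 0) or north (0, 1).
Number of paths = 1037158320

A monotone lattice path from (0, 0) to (18, 15) consists of 18 east steps and 15 north steps in some order, so it is determined by which 18 of the 33 steps are east. The count is C(33, 18) = 1037158320.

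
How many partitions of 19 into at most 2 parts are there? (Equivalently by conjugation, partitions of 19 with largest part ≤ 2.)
p(19, parts ≤ 2) = 10

Use the recurrence p(n, m) = p(n, m−1) + p(n−m, m): either the largest part is < m (count p(n, m−1)) or the largest part is exactly m (remove one copy of m, count p(n−m, m)). With p(0, ·) = 1 this gives p(19, parts ≤ 2) = 10. (By conjugating Young diagrams, this also counts partitions of 19 into at most 2 parts.)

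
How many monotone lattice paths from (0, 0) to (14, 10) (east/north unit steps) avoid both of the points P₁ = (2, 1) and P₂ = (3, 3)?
Number of paths = 729402

Inclusion–exclusion. Total paths: C(24, 14) = 1961256. Through P₁: C(3, 2)·C(21, 12) = 881790. Through P₂: C(6, 3)·C(18, 11) = 636480. Since P₁ is strictly southwest of P₂, a monotone path through both must visit P₁ then P₂; paths through both = C(3, 2)·C(3, 1)·C(18, 11) = 286416. Avoid both = 1961256 − 881790 − 636480 + 286416 = 729402.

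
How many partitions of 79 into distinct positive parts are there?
q(79) = 70488

A partition into distinct parts is a strictly decreasing sequence summing to n. The recurrence d(n, m) = d(n, m−1) + d(n−m, m−1) (use part m at most once) with q(n) = d(n, n) gives q(79) = 70488. (Euler's theorem: # distinct-part partitions = # odd-part partitions.)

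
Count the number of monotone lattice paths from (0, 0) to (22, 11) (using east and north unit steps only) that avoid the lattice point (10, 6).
Number of paths = 143983216

Total paths from (0, 0) to (22, 11): C(33, 22) = 193536720. Paths through (10, 6): (paths (0, 0) → (10, 6)) × (paths (10, 6) → (22, 11)) = C(16, 10) · C(17, 12) = 8008 · 6188 = 49553504. Avoidance count = 193536720 − 49553504 = 143983216.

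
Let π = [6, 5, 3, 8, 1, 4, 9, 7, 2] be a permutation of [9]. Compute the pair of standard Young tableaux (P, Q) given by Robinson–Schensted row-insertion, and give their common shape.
P = [1, 2, 7] / [3, 4, 9] / [5, 8] / [6];  Q = [1, 4, 7] / [2, 6, 8] / [3, 9] / [5];  common shape = (3, 3, 2, 1)

Row-insert the values π_1, π_2, … into P one at a time, bumping the leftmost entry strictly greater than the inserted value down to the next row. The recording tableau Q records, in position (i, j), the step at which that cell was added to P.
  Insert 6 (step 1): P = [6];  Q = [1]
  Insert 5 (step 2): P = [5] / [6];  Q = [1] / [2]
  Insert 3 (step 3): P = [3] / [5] / [6];  Q = [1] / [2] / [3]
  Insert 8 (step 4): P = [3, 8] / [5] / [6];  Q = [1, 4] / [2] / [3]
  Insert 1 (step 5): P = [1, 8] / [3] / [5] / [6];  Q = [1, 4] / [2] / [3] / [5]
  Insert 4 (step 6): P = [1, 4] / [3, 8] / [5] / [6];  Q = [1, 4] / [2, 6] / [3] / [5]
  Insert 9 (step 7): P = [1, 4, 9] / [3, 8] / [5] / [6];  Q = [1, 4, 7] / [2, 6] / [3] / [5]
  Insert 7 (step 8): P = [1, 4, 7] / [3, 8, 9] / [5] / [6];  Q = [1, 4, 7] / [2, 6, 8] / [3] / [5]
  Insert 2 (step 9): P = [1, 2, 7] / [3, 4, 9] / [5, 8] / [6];  Q = [1, 4, 7] / [2, 6, 8] / [3, 9] / [5]
Final shape: (3, 3, 2, 1).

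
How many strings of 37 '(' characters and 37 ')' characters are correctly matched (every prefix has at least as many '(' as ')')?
C_37 = 45950804324621742364

These balanced parentheses are counted by the Catalan number C_n = (1/(n + 1)) · C(2n, n). For n = 37: C_37 = (1/38) · C(74, 37) = 1746130564335626209832/38 = 45950804324621742364.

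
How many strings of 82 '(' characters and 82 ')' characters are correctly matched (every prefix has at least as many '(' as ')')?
C_82 = 17526585015616776834735140517915655636396234280

These balanced parentheses are counted by the Catalan number C_n = (1/(n + 1)) · C(2n, n). For n = 82: C_82 = (1/83) · C(164, 82) = 1454706556296192477283016662986999417820887445240/83 = 17526585015616776834735140517915655636396234280.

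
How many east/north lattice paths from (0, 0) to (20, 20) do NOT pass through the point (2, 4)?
Number of paths = 104787107370

Total paths from (0, 0) to (20, 20): C(40, 20) = 137846528820. Paths through (2, 4): (paths (0, 0) → (2, 4)) × (paths (2, 4) → (20, 20)) = C(6, 2) · C(34, 18) = 15 · 2203961430 = 33059421450. Avoidance count = 137846528820 − 33059421450 = 104787107370.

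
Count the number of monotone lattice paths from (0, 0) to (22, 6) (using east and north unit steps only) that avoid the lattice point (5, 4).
Number of paths = 355194

Total paths from (0, 0) to (22, 6): C(28, 22) = 376740. Paths through (5, 4): (paths (0, 0) → (5, 4)) × (paths (5, 4) → (22, 6)) = C(9, 5) · C(19, 17) = 126 · 171 = 21546. Avoidance count = 376740 − 21546 = 355194.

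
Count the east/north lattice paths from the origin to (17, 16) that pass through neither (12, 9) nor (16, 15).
Number of paths = 456380760

Inclusion–exclusion. Total paths: C(33, 17) = 1166803110. Through P₁: C(21, 12)·C(12, 5) = 232792560. Through P₂: C(31, 16)·C(2, 1) = 601080390. Since P₁ is strictly southwest of P₂, a monotone path through both must visit P₁ then P₂; paths through both = C(21, 12)·C(10, 4)·C(2, 1) = 123450600. Avoid both = 1166803110 − 232792560 − 601080390 + 123450600 = 456380760.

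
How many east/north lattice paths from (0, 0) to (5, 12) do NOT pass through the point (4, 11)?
Number of paths = 3458

Total paths from (0, 0) to (5, 12): C(17, 5) = 6188. Paths through (4, 11): (paths (0, 0) → (4, 11)) × (paths (4, 11) → (5, 12)) = C(15, 4) · C(2, 1) = 1365 · 2 = 2730. Avoidance count = 6188 − 2730 = 3458.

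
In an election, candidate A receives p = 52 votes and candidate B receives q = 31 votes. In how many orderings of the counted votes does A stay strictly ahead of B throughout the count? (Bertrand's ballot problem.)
Strict-lead orderings = 15051359450987886560688

Total orderings of the 83 votes with 52 for A: C(83, 52) = 59488706401523551644624. By the Bertrand ballot formula (Cycle Lemma / reflection principle), the number of orderings in which A is strictly ahead of B throughout is (p − q)/(p + q) · C(p + q, p) = (52 − 31)/(52 + 31) · 59488706401523551644624 = 15051359450987886560688.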